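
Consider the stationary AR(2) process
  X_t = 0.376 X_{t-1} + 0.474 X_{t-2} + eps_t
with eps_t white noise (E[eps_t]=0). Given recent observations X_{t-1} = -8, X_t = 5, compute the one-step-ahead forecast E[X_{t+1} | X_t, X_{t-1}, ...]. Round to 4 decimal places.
E[X_{t+1} \mid \mathcal F_t] = -1.9120

For an AR(p) model X_t = c + sum_i phi_i X_{t-i} + eps_t, the
one-step-ahead conditional mean is
  E[X_{t+1} | X_t, ...] = c + sum_i phi_i X_{t+1-i}.
Substitute known values:
  E[X_{t+1} | ...] = (0.376) * (5) + (0.474) * (-8)
                   = -1.9120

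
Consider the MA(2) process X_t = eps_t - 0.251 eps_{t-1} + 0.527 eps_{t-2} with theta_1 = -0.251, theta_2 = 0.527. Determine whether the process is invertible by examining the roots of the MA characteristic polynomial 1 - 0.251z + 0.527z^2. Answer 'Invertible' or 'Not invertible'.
\text{Invertible}

The MA(q) characteristic polynomial is P(z) = 1 - 0.251z + 0.527z^2.
Invertibility requires all roots to lie outside the unit circle, i.e. |z| > 1 for every root.
Set 1 + (-0.251) z + (0.527) z^2 = 0, i.e. a z^2 + b z + c = 0 with a = 0.527, b = -0.251, c = 1.
Discriminant D = b^2 - 4ac = (-0.251)^2 - 4*(0.527)*1 = 0.063001 - (2.108) = -2.044999.
D < 0, so the roots are the complex-conjugate pair z = (-b +/- i sqrt(-D)) / (2a) = 0.2381 +/- 1.3568i.
For a conjugate pair |z|^2 = z * conj(z) = (product of roots) = c/a = 1/(0.527) = 1.897533, so |z| = sqrt(1.897533) = 1.3775 for both roots.
Moduli of all roots: 1.3775, 1.3775.
All moduli strictly greater than 1? Yes.
Verdict: Invertible.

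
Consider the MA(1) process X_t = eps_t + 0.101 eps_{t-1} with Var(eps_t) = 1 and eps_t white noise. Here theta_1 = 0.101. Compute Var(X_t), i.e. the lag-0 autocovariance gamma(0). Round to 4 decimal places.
\gamma(0) = 1.0102

For an MA(q) process X_t = eps_t + sum_i theta_i eps_{t-i} with
Var(eps_t) = sigma^2, the variance is
  gamma(0) = sigma^2 * (1 + sum_i theta_i^2).
  sum_i theta_i^2 = (0.101)^2 = 0.010201.
  gamma(0) = 1 * (1 + 0.010201) = 1 * 1.010201 = 1.010201, which rounds to 1.0102.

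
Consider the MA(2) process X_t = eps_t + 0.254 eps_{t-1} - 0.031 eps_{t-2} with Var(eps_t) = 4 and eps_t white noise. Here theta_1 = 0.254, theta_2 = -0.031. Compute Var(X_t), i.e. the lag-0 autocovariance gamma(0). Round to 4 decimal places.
\gamma(0) = 4.2619

For an MA(q) process X_t = eps_t + sum_i theta_i eps_{t-i} with
Var(eps_t) = sigma^2, the variance is
  gamma(0) = sigma^2 * (1 + sum_i theta_i^2).
  sum_i theta_i^2 = (0.254)^2 + (-0.031)^2 = 0.064516 + 0.000961 = 0.065477.
  gamma(0) = 4 * (1 + 0.065477) = 4 * 1.065477 = 4.261908, which rounds to 4.2619.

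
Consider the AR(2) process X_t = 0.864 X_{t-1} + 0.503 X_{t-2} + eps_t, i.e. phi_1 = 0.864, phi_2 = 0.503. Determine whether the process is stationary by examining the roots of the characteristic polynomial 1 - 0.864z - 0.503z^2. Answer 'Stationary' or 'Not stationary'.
\text{Not stationary}

The AR(p) characteristic polynomial is P(z) = 1 - 0.864z - 0.503z^2.
Stationarity requires all roots to lie outside the unit circle, i.e. |z| > 1 for every root.
Set 1 + (-0.864) z + (-0.503) z^2 = 0, i.e. a z^2 + b z + c = 0 with a = -0.503, b = -0.864, c = 1.
Discriminant D = b^2 - 4ac = (-0.864)^2 - 4*(-0.503)*1 = 0.746496 - (-2.012) = 2.758496.
D >= 0, so the roots are real: z = (-b +/- sqrt(D)) / (2a) = (0.864 +/- 1.660872) / (-1.006).
  z_1 = (0.864 + 1.660872) / (-1.006) = -2.5098,   |z_1| = 2.5098.
  z_2 = (0.864 - 1.660872) / (-1.006) = 0.7921,   |z_2| = 0.7921.
Moduli of all roots: 2.5098, 0.7921.
All moduli strictly greater than 1? No.
Verdict: Not stationary.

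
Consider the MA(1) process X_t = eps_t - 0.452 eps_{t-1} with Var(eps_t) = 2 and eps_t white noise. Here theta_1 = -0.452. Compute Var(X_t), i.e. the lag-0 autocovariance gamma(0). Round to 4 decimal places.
\gamma(0) = 2.4086

For an MA(q) process X_t = eps_t + sum_i theta_i eps_{t-i} with
Var(eps_t) = sigma^2, the variance is
  gamma(0) = sigma^2 * (1 + sum_i theta_i^2).
  sum_i theta_i^2 = (-0.452)^2 = 0.204304.
  gamma(0) = 2 * (1 + 0.204304) = 2 * 1.204304 = 2.408608, which rounds to 2.4086.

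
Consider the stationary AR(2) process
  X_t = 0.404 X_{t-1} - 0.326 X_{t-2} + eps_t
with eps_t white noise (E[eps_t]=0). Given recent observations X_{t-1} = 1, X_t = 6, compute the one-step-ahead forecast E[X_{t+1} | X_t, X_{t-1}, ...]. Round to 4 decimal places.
E[X_{t+1} \mid \mathcal F_t] = 2.0980

For an AR(p) model X_t = c + sum_i phi_i X_{t-i} + eps_t, the
one-step-ahead conditional mean is
  E[X_{t+1} | X_t, ...] = c + sum_i phi_i X_{t+1-i}.
Substitute known values:
  E[X_{t+1} | ...] = (0.404) * (6) + (-0.326) * (1)
                   = 2.0980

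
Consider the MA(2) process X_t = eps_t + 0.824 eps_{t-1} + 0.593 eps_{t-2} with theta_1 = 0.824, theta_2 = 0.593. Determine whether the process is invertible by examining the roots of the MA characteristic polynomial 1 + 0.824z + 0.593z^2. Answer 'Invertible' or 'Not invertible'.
\text{Invertible}

The MA(q) characteristic polynomial is P(z) = 1 + 0.824z + 0.593z^2.
Invertibility requires all roots to lie outside the unit circle, i.e. |z| > 1 for every root.
Set 1 + (0.824) z + (0.593) z^2 = 0, i.e. a z^2 + b z + c = 0 with a = 0.593, b = 0.824, c = 1.
Discriminant D = b^2 - 4ac = (0.824)^2 - 4*(0.593)*1 = 0.678976 - (2.372) = -1.693024.
D < 0, so the roots are the complex-conjugate pair z = (-b +/- i sqrt(-D)) / (2a) = -0.6948 +/- 1.0971i.
For a conjugate pair |z|^2 = z * conj(z) = (product of roots) = c/a = 1/(0.593) = 1.686341, so |z| = sqrt(1.686341) = 1.2986 for both roots.
Moduli of all roots: 1.2986, 1.2986.
All moduli strictly greater than 1? Yes.
Verdict: Invertible.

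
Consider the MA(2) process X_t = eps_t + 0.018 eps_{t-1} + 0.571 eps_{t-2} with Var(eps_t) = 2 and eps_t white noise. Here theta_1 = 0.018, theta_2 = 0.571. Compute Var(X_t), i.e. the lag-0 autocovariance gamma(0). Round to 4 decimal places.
\gamma(0) = 2.6527

For an MA(q) process X_t = eps_t + sum_i theta_i eps_{t-i} with
Var(eps_t) = sigma^2, the variance is
  gamma(0) = sigma^2 * (1 + sum_i theta_i^2).
  sum_i theta_i^2 = (0.018)^2 + (0.571)^2 = 0.000324 + 0.326041 = 0.326365.
  gamma(0) = 2 * (1 + 0.326365) = 2 * 1.326365 = 2.65273, which rounds to 2.6527.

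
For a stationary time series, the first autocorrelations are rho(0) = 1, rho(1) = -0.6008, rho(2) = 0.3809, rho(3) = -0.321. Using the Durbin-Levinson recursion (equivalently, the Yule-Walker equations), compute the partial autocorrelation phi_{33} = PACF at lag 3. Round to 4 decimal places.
\phi_{33} = -0.1262

The PACF at lag k is phi_{kk}, the last component of the solution
to the Yule-Walker system G_k phi = r_k where
  (G_k)_{ij} = rho(|i - j|), (r_k)_i = rho(i), i,j = 1..k.
Equivalently, Durbin-Levinson gives phi_{kk} iteratively:
  phi_{11} = rho(1)
  phi_{kk} = [rho(k) - sum_{j=1..k-1} phi_{k-1,j} rho(k-j)]
            / [1 - sum_{j=1..k-1} phi_{k-1,j} rho(j)],
  phi_{k,j} = phi_{k-1,j} - phi_{kk} phi_{k-1,k-j},  j = 1..k-1.
Step k = 1:
  phi_11 = rho(1) = -0.6008.
Step k = 2:
  phi_22 = [rho(2) - phi_11 rho(1)] / [1 - phi_11 rho(1)] = [0.3809 - (-0.6008)(-0.6008)] / [1 - (-0.6008)(-0.6008)]
         = 0.01993936 / 0.63903936 = 0.031202.
  Update: phi_21 = phi_11 - phi_22 phi_11 = -0.6008 - (0.031202)(-0.6008) = -0.582054.
Step k = 3:
  phi_33 = [rho(3) - phi_21 rho(2) - phi_22 rho(1)] / [1 - phi_21 rho(1) - phi_22 rho(2)]
    numerator   = -0.321 - (-0.582054)(0.3809) - (0.031202)(-0.6008) = -0.0805495
    denominator = 1 - (-0.582054)(-0.6008) - (0.031202)(0.3809) = 0.63841721
  phi_33 = -0.0805495 / 0.63841721 = -0.1262.
Therefore phi_{33} = -0.1262.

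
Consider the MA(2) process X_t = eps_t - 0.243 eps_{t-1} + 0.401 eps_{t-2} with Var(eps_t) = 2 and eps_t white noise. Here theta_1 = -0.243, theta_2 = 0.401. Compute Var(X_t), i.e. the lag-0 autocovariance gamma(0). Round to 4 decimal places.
\gamma(0) = 2.4397

For an MA(q) process X_t = eps_t + sum_i theta_i eps_{t-i} with
Var(eps_t) = sigma^2, the variance is
  gamma(0) = sigma^2 * (1 + sum_i theta_i^2).
  sum_i theta_i^2 = (-0.243)^2 + (0.401)^2 = 0.059049 + 0.160801 = 0.21985.
  gamma(0) = 2 * (1 + 0.21985) = 2 * 1.21985 = 2.4397.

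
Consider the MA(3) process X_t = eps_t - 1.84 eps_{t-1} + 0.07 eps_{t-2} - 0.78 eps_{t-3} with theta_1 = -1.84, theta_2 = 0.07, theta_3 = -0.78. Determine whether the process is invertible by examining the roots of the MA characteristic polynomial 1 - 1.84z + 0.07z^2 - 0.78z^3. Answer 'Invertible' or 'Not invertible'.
\text{Not invertible}

The MA(q) characteristic polynomial is P(z) = 1 - 1.84z + 0.07z^2 - 0.78z^3.
Invertibility requires all roots to lie outside the unit circle, i.e. |z| > 1 for every root.
Degree 3: look for a simple real root z0 first, then factor out (1 - z/z0) and solve the remaining quadratic.
Testing z0 = 0.5: P(0.5) = 1 + (-1.84)(0.5) + (0.07)(0.5)^2 + (-0.78)(0.5)^3
  = 1 + (-0.92) + (0.0175) + (-0.0975) = 0.  So z_0 = 0.5 is a root, |z_0| = 0.5.
Divide out the factor (1 - 2 z) = (1 - z/z0) (since 1/z0 = 2):
  P(z) = (1 - 2 z)(1 + (0.16) z + (0.39) z^2)
  [check: z-coef 0.16 - (2) = -1.84; z^2-coef 0.39 - (2)(0.16) = 0.07; z^3-coef -(2)(0.39) = -0.78.]
Remaining roots from the quadratic factor 1 + (0.16) z + (0.39) z^2:
  Set 1 + (0.16) z + (0.39) z^2 = 0, i.e. a z^2 + b z + c = 0 with a = 0.39, b = 0.16, c = 1.
  Discriminant D = b^2 - 4ac = (0.16)^2 - 4*(0.39)*1 = 0.0256 - (1.56) = -1.5344.
  D < 0, so the roots are the complex-conjugate pair z = (-b +/- i sqrt(-D)) / (2a) = -0.2051 +/- 1.5881i.
  For a conjugate pair |z|^2 = z * conj(z) = (product of roots) = c/a = 1/(0.39) = 2.564103, so |z| = sqrt(2.564103) = 1.6013 for both roots.
Moduli of all roots: 0.5000, 1.6013, 1.6013.
All moduli strictly greater than 1? No.
Verdict: Not invertible.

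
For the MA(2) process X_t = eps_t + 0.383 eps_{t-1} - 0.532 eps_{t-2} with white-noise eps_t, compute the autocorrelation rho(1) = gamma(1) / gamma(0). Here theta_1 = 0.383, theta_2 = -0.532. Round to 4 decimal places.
\rho(1) = 0.1254

For an MA(q) process with theta_0 = 1, the autocovariance is
  gamma(k) = sigma^2 * sum_{i=0..q-k} theta_i * theta_{i+k},
and rho(k) = gamma(k) / gamma(0). Sigma^2 cancels.
  numerator   = (1)*(0.383) + (0.383)*(-0.532) = 0.179244.
  denominator = (1)^2 + (0.383)^2 + (-0.532)^2 = 1.429713.
  rho(1) = 0.179244 / 1.429713 = 0.1254.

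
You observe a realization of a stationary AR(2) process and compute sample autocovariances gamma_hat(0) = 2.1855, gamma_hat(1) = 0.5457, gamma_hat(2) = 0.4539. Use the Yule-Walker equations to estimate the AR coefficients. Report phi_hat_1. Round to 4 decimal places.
\hat\phi_{1} = 0.2110

The Yule-Walker equations for an AR(p) process read, in matrix form,
  Gamma_p phi = r_p,   with   (Gamma_p)_{ij} = gamma(|i - j|),
                       (r_p)_i = gamma(i),   i,j = 1..p.
Substitute the sample gammas (Toeplitz matrix and right-hand side of size 2):
  Gamma_p = [[2.1855, 0.5457], [0.5457, 2.1855]]
  r_p     = [0.5457, 0.4539]
Written out:
  2.1855 phi_1 + 0.5457 phi_2 = 0.5457
  0.5457 phi_1 + 2.1855 phi_2 = 0.4539
Solve by Cramer's rule:
  det = gamma(0)^2 - gamma(1)^2 = (2.1855)^2 - (0.5457)^2 = 4.77641025 - 0.29778849 = 4.47862176
  phi_hat_1 = [gamma(1) gamma(0) - gamma(1) gamma(2)] / det = [(0.5457)(2.1855) - (0.5457)(0.4539)] / 4.47862176 = 0.94493412 / 4.47862176 = 0.211
  phi_hat_2 = [gamma(0) gamma(2) - gamma(1)^2] / det = [(2.1855)(0.4539) - (0.5457)^2] / 4.47862176 = 0.69420996 / 4.47862176 = 0.155
So phi_hat = [0.2110, 0.1550].
Therefore phi_hat_1 = 0.2110.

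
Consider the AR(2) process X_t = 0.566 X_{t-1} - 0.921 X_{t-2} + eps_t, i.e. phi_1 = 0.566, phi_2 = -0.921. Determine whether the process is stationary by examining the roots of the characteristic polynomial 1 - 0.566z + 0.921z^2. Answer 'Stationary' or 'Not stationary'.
\text{Stationary}

The AR(p) characteristic polynomial is P(z) = 1 - 0.566z + 0.921z^2.
Stationarity requires all roots to lie outside the unit circle, i.e. |z| > 1 for every root.
Set 1 + (-0.566) z + (0.921) z^2 = 0, i.e. a z^2 + b z + c = 0 with a = 0.921, b = -0.566, c = 1.
Discriminant D = b^2 - 4ac = (-0.566)^2 - 4*(0.921)*1 = 0.320356 - (3.684) = -3.363644.
D < 0, so the roots are the complex-conjugate pair z = (-b +/- i sqrt(-D)) / (2a) = 0.3073 +/- 0.9957i.
For a conjugate pair |z|^2 = z * conj(z) = (product of roots) = c/a = 1/(0.921) = 1.085776, so |z| = sqrt(1.085776) = 1.042 for both roots.
Moduli of all roots: 1.0420, 1.0420.
All moduli strictly greater than 1? Yes.
Verdict: Stationary.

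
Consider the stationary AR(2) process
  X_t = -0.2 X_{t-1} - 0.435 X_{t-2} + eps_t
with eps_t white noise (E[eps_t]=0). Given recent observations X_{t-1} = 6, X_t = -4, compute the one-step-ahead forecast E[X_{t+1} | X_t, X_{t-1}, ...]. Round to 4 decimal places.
E[X_{t+1} \mid \mathcal F_t] = -1.8100

For an AR(p) model X_t = c + sum_i phi_i X_{t-i} + eps_t, the
one-step-ahead conditional mean is
  E[X_{t+1} | X_t, ...] = c + sum_i phi_i X_{t+1-i}.
Substitute known values:
  E[X_{t+1} | ...] = (-0.2) * (-4) + (-0.435) * (6)
                   = -1.8100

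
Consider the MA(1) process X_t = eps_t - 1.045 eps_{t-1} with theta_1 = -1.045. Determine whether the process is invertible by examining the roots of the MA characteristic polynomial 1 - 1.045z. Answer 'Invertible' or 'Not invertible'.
\text{Not invertible}

The MA(q) characteristic polynomial is P(z) = 1 - 1.045z.
Invertibility requires all roots to lie outside the unit circle, i.e. |z| > 1 for every root.
This is linear in z: 1 + (-1.045) z = 0  =>  z = -1/(-1.045) = 0.956938,  |z| = 0.956938.
Moduli of all roots: 0.9569.
All moduli strictly greater than 1? No.
Verdict: Not invertible.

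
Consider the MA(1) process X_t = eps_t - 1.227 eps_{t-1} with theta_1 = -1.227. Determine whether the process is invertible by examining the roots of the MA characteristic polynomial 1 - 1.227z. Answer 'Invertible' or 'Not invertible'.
\text{Not invertible}

The MA(q) characteristic polynomial is P(z) = 1 - 1.227z.
Invertibility requires all roots to lie outside the unit circle, i.e. |z| > 1 for every root.
This is linear in z: 1 + (-1.227) z = 0  =>  z = -1/(-1.227) = 0.814996,  |z| = 0.814996.
Moduli of all roots: 0.8150.
All moduli strictly greater than 1? No.
Verdict: Not invertible.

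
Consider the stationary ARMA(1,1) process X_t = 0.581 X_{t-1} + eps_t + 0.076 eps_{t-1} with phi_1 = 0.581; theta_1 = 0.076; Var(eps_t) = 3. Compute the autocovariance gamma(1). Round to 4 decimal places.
\gamma(1) = 3.1067

Multiply the model equation by X_{t-k} and take expectations. With theta_0 = psi_0 = 1 and psi_j the MA(infinity) weights, this gives
  gamma(k) - sum_i phi_i gamma(k-i) = c_k,
  c_k = sigma^2 * sum_{j=k..q} theta_j psi_{j-k}   (c_k = 0 for k > q),
using gamma(-m) = gamma(m).
psi-weights needed (psi_j = theta_j + sum_i phi_i psi_{j-i}):
  psi_1 = theta_1 + phi_1 = 0.076 + (0.581) = 0.657
Right-hand sides:
  c_0 = sigma^2 (1 + theta_1 psi_1) = 3 * (1 + (0.076)(0.657)) = 3 * 1.049932 = 3.149796
  c_1 = sigma^2 theta_1 = 3 * (0.076) = 0.228
  c_2 = 0
Equations for k = 0 and k = 1 (AR order 1):
  gamma(0) = phi_1 gamma(1) + c_0
  gamma(1) = phi_1 gamma(0) + c_1
Substituting the second into the first: gamma(0) (1 - phi_1^2) = c_0 + phi_1 c_1, so
  gamma(0) = (c_0 + phi_1 c_1) / (1 - phi_1^2) = (3.149796 + (0.581)(0.228)) / (1 - (0.581)^2) = 3.282264 / 0.662439 = 4.954817.
  gamma(1) = phi_1 gamma(0) + c_1 = (0.581)(4.954817) + (0.228) = 3.106749.
Therefore gamma(1) = 3.1067 (to 4 decimal places).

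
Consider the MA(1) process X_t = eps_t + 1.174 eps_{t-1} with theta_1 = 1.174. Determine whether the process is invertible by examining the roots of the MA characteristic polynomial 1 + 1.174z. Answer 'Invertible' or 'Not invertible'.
\text{Not invertible}

The MA(q) characteristic polynomial is P(z) = 1 + 1.174z.
Invertibility requires all roots to lie outside the unit circle, i.e. |z| > 1 for every root.
This is linear in z: 1 + (1.174) z = 0  =>  z = -1/(1.174) = -0.851789,  |z| = 0.851789.
Moduli of all roots: 0.8518.
All moduli strictly greater than 1? No.
Verdict: Not invertible.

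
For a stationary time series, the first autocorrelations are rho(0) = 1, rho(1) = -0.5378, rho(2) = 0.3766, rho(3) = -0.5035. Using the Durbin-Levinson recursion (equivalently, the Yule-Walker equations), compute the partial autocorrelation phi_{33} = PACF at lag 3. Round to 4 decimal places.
\phi_{33} = -0.3711

The PACF at lag k is phi_{kk}, the last component of the solution
to the Yule-Walker system G_k phi = r_k where
  (G_k)_{ij} = rho(|i - j|), (r_k)_i = rho(i), i,j = 1..k.
Equivalently, Durbin-Levinson gives phi_{kk} iteratively:
  phi_{11} = rho(1)
  phi_{kk} = [rho(k) - sum_{j=1..k-1} phi_{k-1,j} rho(k-j)]
            / [1 - sum_{j=1..k-1} phi_{k-1,j} rho(j)],
  phi_{k,j} = phi_{k-1,j} - phi_{kk} phi_{k-1,k-j},  j = 1..k-1.
Step k = 1:
  phi_11 = rho(1) = -0.5378.
Step k = 2:
  phi_22 = [rho(2) - phi_11 rho(1)] / [1 - phi_11 rho(1)] = [0.3766 - (-0.5378)(-0.5378)] / [1 - (-0.5378)(-0.5378)]
         = 0.08737116 / 0.71077116 = 0.122924.
  Update: phi_21 = phi_11 - phi_22 phi_11 = -0.5378 - (0.122924)(-0.5378) = -0.471691.
Step k = 3:
  phi_33 = [rho(3) - phi_21 rho(2) - phi_22 rho(1)] / [1 - phi_21 rho(1) - phi_22 rho(2)]
    numerator   = -0.5035 - (-0.471691)(0.3766) - (0.122924)(-0.5378) = -0.25975231
    denominator = 1 - (-0.471691)(-0.5378) - (0.122924)(0.3766) = 0.70003111
  phi_33 = -0.25975231 / 0.70003111 = -0.3711.
Therefore phi_{33} = -0.3711.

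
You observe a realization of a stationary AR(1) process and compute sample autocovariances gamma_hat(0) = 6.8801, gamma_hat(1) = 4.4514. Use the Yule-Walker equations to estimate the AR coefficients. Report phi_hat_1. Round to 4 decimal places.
\hat\phi_{1} = 0.6470

The Yule-Walker equations for an AR(p) process read, in matrix form,
  Gamma_p phi = r_p,   with   (Gamma_p)_{ij} = gamma(|i - j|),
                       (r_p)_i = gamma(i),   i,j = 1..p.
Substitute the sample gammas (Toeplitz matrix and right-hand side of size 1):
  Gamma_p = [[6.8801]]
  r_p     = [4.4514]
With p = 1 this is the single equation gamma(0) phi_1 = gamma(1):
  phi_hat_1 = gamma(1) / gamma(0) = 4.4514 / 6.8801 = 0.6470.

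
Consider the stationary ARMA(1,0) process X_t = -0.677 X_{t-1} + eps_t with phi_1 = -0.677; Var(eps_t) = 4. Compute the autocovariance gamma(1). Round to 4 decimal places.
\gamma(1) = -4.9993

Multiply the model equation by X_{t-k} and take expectations. With theta_0 = psi_0 = 1 and psi_j the MA(infinity) weights, this gives
  gamma(k) - sum_i phi_i gamma(k-i) = c_k,
  c_k = sigma^2 * sum_{j=k..q} theta_j psi_{j-k}   (c_k = 0 for k > q),
using gamma(-m) = gamma(m).
Pure AR (q = 0): c_0 = sigma^2 = 4, c_k = 0 for k >= 1.
Equations for k = 0 and k = 1 (AR order 1):
  gamma(0) = phi_1 gamma(1) + c_0
  gamma(1) = phi_1 gamma(0) + c_1
Substituting the second into the first: gamma(0) (1 - phi_1^2) = c_0 + phi_1 c_1, so
  gamma(0) = c_0 / (1 - phi_1^2) = 4 / (1 - (-0.677)^2) = 4 / 0.541671 = 7.384556.
  gamma(1) = phi_1 gamma(0) = (-0.677)(7.384556) = -4.999345.
Therefore gamma(1) = -4.9993 (to 4 decimal places).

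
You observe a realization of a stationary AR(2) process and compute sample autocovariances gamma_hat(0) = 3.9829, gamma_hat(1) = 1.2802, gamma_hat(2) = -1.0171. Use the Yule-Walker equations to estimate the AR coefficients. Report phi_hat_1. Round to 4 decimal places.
\hat\phi_{1} = 0.4500

The Yule-Walker equations for an AR(p) process read, in matrix form,
  Gamma_p phi = r_p,   with   (Gamma_p)_{ij} = gamma(|i - j|),
                       (r_p)_i = gamma(i),   i,j = 1..p.
Substitute the sample gammas (Toeplitz matrix and right-hand side of size 2):
  Gamma_p = [[3.9829, 1.2802], [1.2802, 3.9829]]
  r_p     = [1.2802, -1.0171]
Written out:
  3.9829 phi_1 + 1.2802 phi_2 = 1.2802
  1.2802 phi_1 + 3.9829 phi_2 = -1.0171
Solve by Cramer's rule:
  det = gamma(0)^2 - gamma(1)^2 = (3.9829)^2 - (1.2802)^2 = 15.86349241 - 1.63891204 = 14.22458037
  phi_hat_1 = [gamma(1) gamma(0) - gamma(1) gamma(2)] / det = [(1.2802)(3.9829) - (1.2802)(-1.0171)] / 14.22458037 = 6.401 / 14.22458037 = 0.45
  phi_hat_2 = [gamma(0) gamma(2) - gamma(1)^2] / det = [(3.9829)(-1.0171) - (1.2802)^2] / 14.22458037 = -5.68991963 / 14.22458037 = -0.4
So phi_hat = [0.4500, -0.4000].
Therefore phi_hat_1 = 0.4500.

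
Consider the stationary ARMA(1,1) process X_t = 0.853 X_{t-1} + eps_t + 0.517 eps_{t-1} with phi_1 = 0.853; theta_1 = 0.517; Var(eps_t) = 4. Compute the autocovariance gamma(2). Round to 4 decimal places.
\gamma(2) = 24.7287

Multiply the model equation by X_{t-k} and take expectations. With theta_0 = psi_0 = 1 and psi_j the MA(infinity) weights, this gives
  gamma(k) - sum_i phi_i gamma(k-i) = c_k,
  c_k = sigma^2 * sum_{j=k..q} theta_j psi_{j-k}   (c_k = 0 for k > q),
using gamma(-m) = gamma(m).
psi-weights needed (psi_j = theta_j + sum_i phi_i psi_{j-i}):
  psi_1 = theta_1 + phi_1 = 0.517 + (0.853) = 1.37
Right-hand sides:
  c_0 = sigma^2 (1 + theta_1 psi_1) = 4 * (1 + (0.517)(1.37)) = 4 * 1.70829 = 6.83316
  c_1 = sigma^2 theta_1 = 4 * (0.517) = 2.068
  c_2 = 0
Equations for k = 0 and k = 1 (AR order 1):
  gamma(0) = phi_1 gamma(1) + c_0
  gamma(1) = phi_1 gamma(0) + c_1
Substituting the second into the first: gamma(0) (1 - phi_1^2) = c_0 + phi_1 c_1, so
  gamma(0) = (c_0 + phi_1 c_1) / (1 - phi_1^2) = (6.83316 + (0.853)(2.068)) / (1 - (0.853)^2) = 8.597164 / 0.272391 = 31.56185.
  gamma(1) = phi_1 gamma(0) + c_1 = (0.853)(31.56185) + (2.068) = 28.990258.
For k = 2 (> q): gamma(2) = phi_1 gamma(1) = (0.853)(28.990258) = 24.72869.
Therefore gamma(2) = 24.7287 (to 4 decimal places).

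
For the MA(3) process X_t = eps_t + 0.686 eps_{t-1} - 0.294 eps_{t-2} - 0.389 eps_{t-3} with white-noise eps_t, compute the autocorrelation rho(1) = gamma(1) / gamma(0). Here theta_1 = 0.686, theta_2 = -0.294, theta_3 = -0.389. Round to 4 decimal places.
\rho(1) = 0.3504

For an MA(q) process with theta_0 = 1, the autocovariance is
  gamma(k) = sigma^2 * sum_{i=0..q-k} theta_i * theta_{i+k},
and rho(k) = gamma(k) / gamma(0). Sigma^2 cancels.
  numerator   = (1)*(0.686) + (0.686)*(-0.294) + (-0.294)*(-0.389) = 0.598682.
  denominator = (1)^2 + (0.686)^2 + (-0.294)^2 + (-0.389)^2 = 1.708353.
  rho(1) = 0.598682 / 1.708353 = 0.3504.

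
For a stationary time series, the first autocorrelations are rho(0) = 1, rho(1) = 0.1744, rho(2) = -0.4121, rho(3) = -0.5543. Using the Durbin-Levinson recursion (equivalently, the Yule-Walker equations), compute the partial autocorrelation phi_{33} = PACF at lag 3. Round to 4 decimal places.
\phi_{33} = -0.4821

The PACF at lag k is phi_{kk}, the last component of the solution
to the Yule-Walker system G_k phi = r_k where
  (G_k)_{ij} = rho(|i - j|), (r_k)_i = rho(i), i,j = 1..k.
Equivalently, Durbin-Levinson gives phi_{kk} iteratively:
  phi_{11} = rho(1)
  phi_{kk} = [rho(k) - sum_{j=1..k-1} phi_{k-1,j} rho(k-j)]
            / [1 - sum_{j=1..k-1} phi_{k-1,j} rho(j)],
  phi_{k,j} = phi_{k-1,j} - phi_{kk} phi_{k-1,k-j},  j = 1..k-1.
Step k = 1:
  phi_11 = rho(1) = 0.1744.
Step k = 2:
  phi_22 = [rho(2) - phi_11 rho(1)] / [1 - phi_11 rho(1)] = [-0.4121 - (0.1744)(0.1744)] / [1 - (0.1744)(0.1744)]
         = -0.44251536 / 0.96958464 = -0.456397.
  Update: phi_21 = phi_11 - phi_22 phi_11 = 0.1744 - (-0.456397)(0.1744) = 0.253996.
Step k = 3:
  phi_33 = [rho(3) - phi_21 rho(2) - phi_22 rho(1)] / [1 - phi_21 rho(1) - phi_22 rho(2)]
    numerator   = -0.5543 - (0.253996)(-0.4121) - (-0.456397)(0.1744) = -0.3700328
    denominator = 1 - (0.253996)(0.1744) - (-0.456397)(-0.4121) = 0.76762203
  phi_33 = -0.3700328 / 0.76762203 = -0.4821.
Therefore phi_{33} = -0.4821.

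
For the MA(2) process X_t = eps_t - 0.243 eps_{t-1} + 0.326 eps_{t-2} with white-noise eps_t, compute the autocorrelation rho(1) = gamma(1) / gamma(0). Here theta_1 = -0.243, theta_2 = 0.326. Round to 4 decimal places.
\rho(1) = -0.2765

For an MA(q) process with theta_0 = 1, the autocovariance is
  gamma(k) = sigma^2 * sum_{i=0..q-k} theta_i * theta_{i+k},
and rho(k) = gamma(k) / gamma(0). Sigma^2 cancels.
  numerator   = (1)*(-0.243) + (-0.243)*(0.326) = -0.322218.
  denominator = (1)^2 + (-0.243)^2 + (0.326)^2 = 1.165325.
  rho(1) = -0.322218 / 1.165325 = -0.2765.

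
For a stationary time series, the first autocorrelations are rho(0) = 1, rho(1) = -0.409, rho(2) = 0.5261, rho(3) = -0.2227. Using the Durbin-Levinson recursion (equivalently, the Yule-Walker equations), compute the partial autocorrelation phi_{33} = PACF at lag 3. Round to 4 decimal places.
\phi_{33} = 0.1121

The PACF at lag k is phi_{kk}, the last component of the solution
to the Yule-Walker system G_k phi = r_k where
  (G_k)_{ij} = rho(|i - j|), (r_k)_i = rho(i), i,j = 1..k.
Equivalently, Durbin-Levinson gives phi_{kk} iteratively:
  phi_{11} = rho(1)
  phi_{kk} = [rho(k) - sum_{j=1..k-1} phi_{k-1,j} rho(k-j)]
            / [1 - sum_{j=1..k-1} phi_{k-1,j} rho(j)],
  phi_{k,j} = phi_{k-1,j} - phi_{kk} phi_{k-1,k-j},  j = 1..k-1.
Step k = 1:
  phi_11 = rho(1) = -0.409.
Step k = 2:
  phi_22 = [rho(2) - phi_11 rho(1)] / [1 - phi_11 rho(1)] = [0.5261 - (-0.409)(-0.409)] / [1 - (-0.409)(-0.409)]
         = 0.358819 / 0.832719 = 0.4309.
  Update: phi_21 = phi_11 - phi_22 phi_11 = -0.409 - (0.4309)(-0.409) = -0.232762.
Step k = 3:
  phi_33 = [rho(3) - phi_21 rho(2) - phi_22 rho(1)] / [1 - phi_21 rho(1) - phi_22 rho(2)]
    numerator   = -0.2227 - (-0.232762)(0.5261) - (0.4309)(-0.409) = 0.07599422
    denominator = 1 - (-0.232762)(-0.409) - (0.4309)(0.5261) = 0.67810373
  phi_33 = 0.07599422 / 0.67810373 = 0.1121.
Therefore phi_{33} = 0.1121.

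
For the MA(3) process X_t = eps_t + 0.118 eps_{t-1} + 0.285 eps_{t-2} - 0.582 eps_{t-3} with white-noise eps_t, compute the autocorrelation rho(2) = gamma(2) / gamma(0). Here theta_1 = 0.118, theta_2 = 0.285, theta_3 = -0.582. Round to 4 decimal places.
\rho(2) = 0.1509

For an MA(q) process with theta_0 = 1, the autocovariance is
  gamma(k) = sigma^2 * sum_{i=0..q-k} theta_i * theta_{i+k},
and rho(k) = gamma(k) / gamma(0). Sigma^2 cancels.
  numerator   = (1)*(0.285) + (0.118)*(-0.582) = 0.216324.
  denominator = (1)^2 + (0.118)^2 + (0.285)^2 + (-0.582)^2 = 1.433873.
  rho(2) = 0.216324 / 1.433873 = 0.1509.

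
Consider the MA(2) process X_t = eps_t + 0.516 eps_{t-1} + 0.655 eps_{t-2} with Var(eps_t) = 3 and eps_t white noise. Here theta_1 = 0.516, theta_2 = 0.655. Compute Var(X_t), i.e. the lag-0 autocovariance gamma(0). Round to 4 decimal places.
\gamma(0) = 5.0858

For an MA(q) process X_t = eps_t + sum_i theta_i eps_{t-i} with
Var(eps_t) = sigma^2, the variance is
  gamma(0) = sigma^2 * (1 + sum_i theta_i^2).
  sum_i theta_i^2 = (0.516)^2 + (0.655)^2 = 0.266256 + 0.429025 = 0.695281.
  gamma(0) = 3 * (1 + 0.695281) = 3 * 1.695281 = 5.085843, which rounds to 5.0858.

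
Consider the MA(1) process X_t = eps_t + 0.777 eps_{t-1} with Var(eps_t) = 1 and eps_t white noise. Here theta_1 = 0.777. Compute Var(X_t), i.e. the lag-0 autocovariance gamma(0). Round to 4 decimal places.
\gamma(0) = 1.6037

For an MA(q) process X_t = eps_t + sum_i theta_i eps_{t-i} with
Var(eps_t) = sigma^2, the variance is
  gamma(0) = sigma^2 * (1 + sum_i theta_i^2).
  sum_i theta_i^2 = (0.777)^2 = 0.603729.
  gamma(0) = 1 * (1 + 0.603729) = 1 * 1.603729 = 1.603729, which rounds to 1.6037.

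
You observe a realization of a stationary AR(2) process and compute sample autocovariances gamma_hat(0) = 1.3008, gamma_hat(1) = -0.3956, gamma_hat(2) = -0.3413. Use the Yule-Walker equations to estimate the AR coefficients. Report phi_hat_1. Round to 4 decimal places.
\hat\phi_{1} = -0.4230

The Yule-Walker equations for an AR(p) process read, in matrix form,
  Gamma_p phi = r_p,   with   (Gamma_p)_{ij} = gamma(|i - j|),
                       (r_p)_i = gamma(i),   i,j = 1..p.
Substitute the sample gammas (Toeplitz matrix and right-hand side of size 2):
  Gamma_p = [[1.3008, -0.3956], [-0.3956, 1.3008]]
  r_p     = [-0.3956, -0.3413]
Written out:
  1.3008 phi_1 - 0.3956 phi_2 = -0.3956
  -0.3956 phi_1 + 1.3008 phi_2 = -0.3413
Solve by Cramer's rule:
  det = gamma(0)^2 - gamma(1)^2 = (1.3008)^2 - (-0.3956)^2 = 1.69208064 - 0.15649936 = 1.53558128
  phi_hat_1 = [gamma(1) gamma(0) - gamma(1) gamma(2)] / det = [(-0.3956)(1.3008) - (-0.3956)(-0.3413)] / 1.53558128 = -0.64961476 / 1.53558128 = -0.423
  phi_hat_2 = [gamma(0) gamma(2) - gamma(1)^2] / det = [(1.3008)(-0.3413) - (-0.3956)^2] / 1.53558128 = -0.6004624 / 1.53558128 = -0.391
So phi_hat = [-0.4230, -0.3910].
Therefore phi_hat_1 = -0.4230.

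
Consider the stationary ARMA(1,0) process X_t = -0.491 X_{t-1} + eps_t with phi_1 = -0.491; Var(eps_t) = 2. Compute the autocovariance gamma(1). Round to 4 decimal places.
\gamma(1) = -1.2939

Multiply the model equation by X_{t-k} and take expectations. With theta_0 = psi_0 = 1 and psi_j the MA(infinity) weights, this gives
  gamma(k) - sum_i phi_i gamma(k-i) = c_k,
  c_k = sigma^2 * sum_{j=k..q} theta_j psi_{j-k}   (c_k = 0 for k > q),
using gamma(-m) = gamma(m).
Pure AR (q = 0): c_0 = sigma^2 = 2, c_k = 0 for k >= 1.
Equations for k = 0 and k = 1 (AR order 1):
  gamma(0) = phi_1 gamma(1) + c_0
  gamma(1) = phi_1 gamma(0) + c_1
Substituting the second into the first: gamma(0) (1 - phi_1^2) = c_0 + phi_1 c_1, so
  gamma(0) = c_0 / (1 - phi_1^2) = 2 / (1 - (-0.491)^2) = 2 / 0.758919 = 2.635327.
  gamma(1) = phi_1 gamma(0) = (-0.491)(2.635327) = -1.293946.
Therefore gamma(1) = -1.2939 (to 4 decimal places).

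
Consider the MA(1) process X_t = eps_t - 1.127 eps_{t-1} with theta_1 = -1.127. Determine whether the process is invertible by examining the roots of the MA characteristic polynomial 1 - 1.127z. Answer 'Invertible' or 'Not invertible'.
\text{Not invertible}

The MA(q) characteristic polynomial is P(z) = 1 - 1.127z.
Invertibility requires all roots to lie outside the unit circle, i.e. |z| > 1 for every root.
This is linear in z: 1 + (-1.127) z = 0  =>  z = -1/(-1.127) = 0.887311,  |z| = 0.887311.
Moduli of all roots: 0.8873.
All moduli strictly greater than 1? No.
Verdict: Not invertible.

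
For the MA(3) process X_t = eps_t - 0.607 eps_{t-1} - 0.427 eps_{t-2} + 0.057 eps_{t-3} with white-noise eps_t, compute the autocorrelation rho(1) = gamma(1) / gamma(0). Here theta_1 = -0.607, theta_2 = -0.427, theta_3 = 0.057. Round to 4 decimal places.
\rho(1) = -0.2395

For an MA(q) process with theta_0 = 1, the autocovariance is
  gamma(k) = sigma^2 * sum_{i=0..q-k} theta_i * theta_{i+k},
and rho(k) = gamma(k) / gamma(0). Sigma^2 cancels.
  numerator   = (1)*(-0.607) + (-0.607)*(-0.427) + (-0.427)*(0.057) = -0.37215.
  denominator = (1)^2 + (-0.607)^2 + (-0.427)^2 + (0.057)^2 = 1.554027.
  rho(1) = -0.37215 / 1.554027 = -0.2395.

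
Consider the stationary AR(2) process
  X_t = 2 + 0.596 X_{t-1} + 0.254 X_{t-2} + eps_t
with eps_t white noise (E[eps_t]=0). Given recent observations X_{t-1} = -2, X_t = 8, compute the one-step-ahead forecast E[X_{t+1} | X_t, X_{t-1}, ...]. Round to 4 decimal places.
E[X_{t+1} \mid \mathcal F_t] = 6.2600

For an AR(p) model X_t = c + sum_i phi_i X_{t-i} + eps_t, the
one-step-ahead conditional mean is
  E[X_{t+1} | X_t, ...] = c + sum_i phi_i X_{t+1-i}.
Substitute known values:
  E[X_{t+1} | ...] = 2 + (0.596) * (8) + (0.254) * (-2)
                   = 6.2600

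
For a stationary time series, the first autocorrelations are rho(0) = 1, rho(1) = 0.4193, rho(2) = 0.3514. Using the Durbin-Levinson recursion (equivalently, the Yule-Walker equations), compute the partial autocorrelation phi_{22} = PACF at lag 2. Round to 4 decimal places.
\phi_{22} = 0.2130

The PACF at lag k is phi_{kk}, the last component of the solution
to the Yule-Walker system G_k phi = r_k where
  (G_k)_{ij} = rho(|i - j|), (r_k)_i = rho(i), i,j = 1..k.
Equivalently, Durbin-Levinson gives phi_{kk} iteratively:
  phi_{11} = rho(1)
  phi_{kk} = [rho(k) - sum_{j=1..k-1} phi_{k-1,j} rho(k-j)]
            / [1 - sum_{j=1..k-1} phi_{k-1,j} rho(j)],
  phi_{k,j} = phi_{k-1,j} - phi_{kk} phi_{k-1,k-j},  j = 1..k-1.
Step k = 1:
  phi_11 = rho(1) = 0.4193.
Step k = 2:
  phi_22 = [rho(2) - phi_11 rho(1)] / [1 - phi_11 rho(1)] = [0.3514 - (0.4193)(0.4193)] / [1 - (0.4193)(0.4193)]
         = 0.17558751 / 0.82418751 = 0.213.
Therefore phi_{22} = 0.2130.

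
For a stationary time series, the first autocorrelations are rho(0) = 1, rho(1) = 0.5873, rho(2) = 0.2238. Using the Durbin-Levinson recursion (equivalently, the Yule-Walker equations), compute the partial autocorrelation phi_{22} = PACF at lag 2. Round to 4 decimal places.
\phi_{22} = -0.1849

The PACF at lag k is phi_{kk}, the last component of the solution
to the Yule-Walker system G_k phi = r_k where
  (G_k)_{ij} = rho(|i - j|), (r_k)_i = rho(i), i,j = 1..k.
Equivalently, Durbin-Levinson gives phi_{kk} iteratively:
  phi_{11} = rho(1)
  phi_{kk} = [rho(k) - sum_{j=1..k-1} phi_{k-1,j} rho(k-j)]
            / [1 - sum_{j=1..k-1} phi_{k-1,j} rho(j)],
  phi_{k,j} = phi_{k-1,j} - phi_{kk} phi_{k-1,k-j},  j = 1..k-1.
Step k = 1:
  phi_11 = rho(1) = 0.5873.
Step k = 2:
  phi_22 = [rho(2) - phi_11 rho(1)] / [1 - phi_11 rho(1)] = [0.2238 - (0.5873)(0.5873)] / [1 - (0.5873)(0.5873)]
         = -0.12112129 / 0.65507871 = -0.1849.
Therefore phi_{22} = -0.1849.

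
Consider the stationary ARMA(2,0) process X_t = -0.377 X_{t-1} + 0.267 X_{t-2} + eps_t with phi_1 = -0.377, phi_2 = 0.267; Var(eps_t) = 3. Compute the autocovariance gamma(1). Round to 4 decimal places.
\gamma(1) = -2.2590

Multiply the model equation by X_{t-k} and take expectations. With theta_0 = psi_0 = 1 and psi_j the MA(infinity) weights, this gives
  gamma(k) - sum_i phi_i gamma(k-i) = c_k,
  c_k = sigma^2 * sum_{j=k..q} theta_j psi_{j-k}   (c_k = 0 for k > q),
using gamma(-m) = gamma(m).
Pure AR (q = 0): c_0 = sigma^2 = 3, c_k = 0 for k >= 1.
Equations for k = 0, 1, 2 (AR order 2, c_2 = 0):
  (E0) gamma(0) = phi_1 gamma(1) + phi_2 gamma(2) + c_0
  (E1) gamma(1) = phi_1 gamma(0) + phi_2 gamma(1) + c_1
  (E2) gamma(2) = phi_1 gamma(1) + phi_2 gamma(0)
From (E1): gamma(1) = A gamma(0) + B with
  A = phi_1 / (1 - phi_2) = -0.377 / 0.733 = -0.514325,   B = c_1 / (1 - phi_2) = 0 / 0.733 = 0.
Insert (E2) into (E0): gamma(0) (1 - phi_2^2) = phi_1 (1 + phi_2) gamma(1) + c_0.
  phi_1 (1 + phi_2) = (-0.377)(1.267) = -0.477659,   1 - phi_2^2 = 0.928711.
Replace gamma(1) by A gamma(0) + B and collect gamma(0):
  gamma(0) [0.928711 - (-0.477659)(-0.514325)] = c_0 = 3
  gamma(0) * 0.683039 = 3
  gamma(0) = 3 / 0.683039 = 4.392135.
  gamma(1) = A gamma(0) = (-0.514325)(4.392135) = -2.258983.
Therefore gamma(1) = -2.2590 (to 4 decimal places).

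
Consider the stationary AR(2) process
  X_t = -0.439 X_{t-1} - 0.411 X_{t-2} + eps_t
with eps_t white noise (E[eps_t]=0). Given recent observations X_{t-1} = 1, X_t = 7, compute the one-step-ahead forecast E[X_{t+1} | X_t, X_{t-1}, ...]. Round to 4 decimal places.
E[X_{t+1} \mid \mathcal F_t] = -3.4840

For an AR(p) model X_t = c + sum_i phi_i X_{t-i} + eps_t, the
one-step-ahead conditional mean is
  E[X_{t+1} | X_t, ...] = c + sum_i phi_i X_{t+1-i}.
Substitute known values:
  E[X_{t+1} | ...] = (-0.439) * (7) + (-0.411) * (1)
                   = -3.4840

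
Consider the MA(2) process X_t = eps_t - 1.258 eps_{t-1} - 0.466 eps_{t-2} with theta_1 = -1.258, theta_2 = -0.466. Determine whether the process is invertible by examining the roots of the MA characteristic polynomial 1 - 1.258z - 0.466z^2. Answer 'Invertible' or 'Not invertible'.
\text{Not invertible}

The MA(q) characteristic polynomial is P(z) = 1 - 1.258z - 0.466z^2.
Invertibility requires all roots to lie outside the unit circle, i.e. |z| > 1 for every root.
Set 1 + (-1.258) z + (-0.466) z^2 = 0, i.e. a z^2 + b z + c = 0 with a = -0.466, b = -1.258, c = 1.
Discriminant D = b^2 - 4ac = (-1.258)^2 - 4*(-0.466)*1 = 1.582564 - (-1.864) = 3.446564.
D >= 0, so the roots are real: z = (-b +/- sqrt(D)) / (2a) = (1.258 +/- 1.856492) / (-0.932).
  z_1 = (1.258 + 1.856492) / (-0.932) = -3.3417,   |z_1| = 3.3417.
  z_2 = (1.258 - 1.856492) / (-0.932) = 0.6422,   |z_2| = 0.6422.
Moduli of all roots: 3.3417, 0.6422.
All moduli strictly greater than 1? No.
Verdict: Not invertible.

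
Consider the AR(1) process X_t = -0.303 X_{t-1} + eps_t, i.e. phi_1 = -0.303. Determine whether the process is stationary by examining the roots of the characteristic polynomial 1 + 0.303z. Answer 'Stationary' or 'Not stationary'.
\text{Stationary}

The AR(p) characteristic polynomial is P(z) = 1 + 0.303z.
Stationarity requires all roots to lie outside the unit circle, i.e. |z| > 1 for every root.
This is linear in z: 1 + (0.303) z = 0  =>  z = -1/(0.303) = -3.30033,  |z| = 3.30033.
Moduli of all roots: 3.3003.
All moduli strictly greater than 1? Yes.
Verdict: Stationary.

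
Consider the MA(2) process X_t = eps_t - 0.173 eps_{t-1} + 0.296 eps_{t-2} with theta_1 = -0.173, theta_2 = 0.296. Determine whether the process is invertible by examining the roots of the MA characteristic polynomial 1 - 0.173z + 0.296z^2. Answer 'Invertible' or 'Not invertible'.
\text{Invertible}

The MA(q) characteristic polynomial is P(z) = 1 - 0.173z + 0.296z^2.
Invertibility requires all roots to lie outside the unit circle, i.e. |z| > 1 for every root.
Set 1 + (-0.173) z + (0.296) z^2 = 0, i.e. a z^2 + b z + c = 0 with a = 0.296, b = -0.173, c = 1.
Discriminant D = b^2 - 4ac = (-0.173)^2 - 4*(0.296)*1 = 0.029929 - (1.184) = -1.154071.
D < 0, so the roots are the complex-conjugate pair z = (-b +/- i sqrt(-D)) / (2a) = 0.2922 +/- 1.8147i.
For a conjugate pair |z|^2 = z * conj(z) = (product of roots) = c/a = 1/(0.296) = 3.378378, so |z| = sqrt(3.378378) = 1.838 for both roots.
Moduli of all roots: 1.8380, 1.8380.
All moduli strictly greater than 1? Yes.
Verdict: Invertible.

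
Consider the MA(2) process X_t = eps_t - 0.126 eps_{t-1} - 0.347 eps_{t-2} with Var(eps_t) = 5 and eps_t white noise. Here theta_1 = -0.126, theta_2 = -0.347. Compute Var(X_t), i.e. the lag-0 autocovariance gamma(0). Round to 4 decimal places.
\gamma(0) = 5.6814

For an MA(q) process X_t = eps_t + sum_i theta_i eps_{t-i} with
Var(eps_t) = sigma^2, the variance is
  gamma(0) = sigma^2 * (1 + sum_i theta_i^2).
  sum_i theta_i^2 = (-0.126)^2 + (-0.347)^2 = 0.015876 + 0.120409 = 0.136285.
  gamma(0) = 5 * (1 + 0.136285) = 5 * 1.136285 = 5.681425, which rounds to 5.6814.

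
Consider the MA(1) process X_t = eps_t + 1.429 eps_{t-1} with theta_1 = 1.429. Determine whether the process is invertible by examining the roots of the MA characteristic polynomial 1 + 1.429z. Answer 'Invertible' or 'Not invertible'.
\text{Not invertible}

The MA(q) characteristic polynomial is P(z) = 1 + 1.429z.
Invertibility requires all roots to lie outside the unit circle, i.e. |z| > 1 for every root.
This is linear in z: 1 + (1.429) z = 0  =>  z = -1/(1.429) = -0.69979,  |z| = 0.69979.
Moduli of all roots: 0.6998.
All moduli strictly greater than 1? No.
Verdict: Not invertible.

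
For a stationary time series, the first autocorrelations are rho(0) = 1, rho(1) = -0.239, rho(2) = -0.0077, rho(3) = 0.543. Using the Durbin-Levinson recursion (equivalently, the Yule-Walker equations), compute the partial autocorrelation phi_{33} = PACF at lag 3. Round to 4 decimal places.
\phi_{33} = 0.5590

The PACF at lag k is phi_{kk}, the last component of the solution
to the Yule-Walker system G_k phi = r_k where
  (G_k)_{ij} = rho(|i - j|), (r_k)_i = rho(i), i,j = 1..k.
Equivalently, Durbin-Levinson gives phi_{kk} iteratively:
  phi_{11} = rho(1)
  phi_{kk} = [rho(k) - sum_{j=1..k-1} phi_{k-1,j} rho(k-j)]
            / [1 - sum_{j=1..k-1} phi_{k-1,j} rho(j)],
  phi_{k,j} = phi_{k-1,j} - phi_{kk} phi_{k-1,k-j},  j = 1..k-1.
Step k = 1:
  phi_11 = rho(1) = -0.239.
Step k = 2:
  phi_22 = [rho(2) - phi_11 rho(1)] / [1 - phi_11 rho(1)] = [-0.0077 - (-0.239)(-0.239)] / [1 - (-0.239)(-0.239)]
         = -0.064821 / 0.942879 = -0.068748.
  Update: phi_21 = phi_11 - phi_22 phi_11 = -0.239 - (-0.068748)(-0.239) = -0.255431.
Step k = 3:
  phi_33 = [rho(3) - phi_21 rho(2) - phi_22 rho(1)] / [1 - phi_21 rho(1) - phi_22 rho(2)]
    numerator   = 0.543 - (-0.255431)(-0.0077) - (-0.068748)(-0.239) = 0.52460242
    denominator = 1 - (-0.255431)(-0.239) - (-0.068748)(-0.0077) = 0.93842269
  phi_33 = 0.52460242 / 0.93842269 = 0.559.
Therefore phi_{33} = 0.5590.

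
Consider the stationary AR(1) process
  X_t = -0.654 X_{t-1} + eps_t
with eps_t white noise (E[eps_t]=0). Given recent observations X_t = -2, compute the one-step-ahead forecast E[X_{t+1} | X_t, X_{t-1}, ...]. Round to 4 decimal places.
E[X_{t+1} \mid \mathcal F_t] = 1.3080

For an AR(p) model X_t = c + sum_i phi_i X_{t-i} + eps_t, the
one-step-ahead conditional mean is
  E[X_{t+1} | X_t, ...] = c + sum_i phi_i X_{t+1-i}.
Substitute known values:
  E[X_{t+1} | ...] = (-0.654) * (-2)
                   = 1.3080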